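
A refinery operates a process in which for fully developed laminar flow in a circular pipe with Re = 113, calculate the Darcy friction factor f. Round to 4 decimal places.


f = 64 / Re
f = 64 / 113
f = 0.5664


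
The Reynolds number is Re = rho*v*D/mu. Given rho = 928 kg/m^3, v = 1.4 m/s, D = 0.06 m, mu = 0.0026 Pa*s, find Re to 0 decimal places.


Re = rho * v * D / mu
Re = 928 * 1.4 * 0.06 / 0.0026
Re = 77.952 / 0.0026
Re = 29982


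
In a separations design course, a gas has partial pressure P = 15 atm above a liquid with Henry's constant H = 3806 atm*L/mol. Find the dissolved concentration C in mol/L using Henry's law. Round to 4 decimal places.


C = P / H
C = 15 / 3806
C = 0.0039 mol/L


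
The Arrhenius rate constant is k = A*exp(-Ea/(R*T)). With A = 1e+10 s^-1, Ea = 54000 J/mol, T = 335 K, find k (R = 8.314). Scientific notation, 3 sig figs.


k = A * exp(-Ea/(R*T))
k = 1e+10 * exp(-54000 / (8.314 * 335))
k = 1e+10 * exp(-19.388264)
k = 3.80e+01


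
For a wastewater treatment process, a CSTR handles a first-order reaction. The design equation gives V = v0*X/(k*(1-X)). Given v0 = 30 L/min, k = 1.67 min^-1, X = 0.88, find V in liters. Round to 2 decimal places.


V = v0 * X / (k * (1 - X))
V = 30 * 0.88 / (1.67 * (1 - 0.88))
V = 26.4 / (1.67 * 0.12)
V = 26.4 / 0.2004
V = 131.74 L


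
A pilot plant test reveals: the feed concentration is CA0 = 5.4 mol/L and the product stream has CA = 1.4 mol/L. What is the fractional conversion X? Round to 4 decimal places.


X = (CA0 - CA) / CA0
X = (5.4 - 1.4) / 5.4
X = 4.0 / 5.4
X = 0.7407


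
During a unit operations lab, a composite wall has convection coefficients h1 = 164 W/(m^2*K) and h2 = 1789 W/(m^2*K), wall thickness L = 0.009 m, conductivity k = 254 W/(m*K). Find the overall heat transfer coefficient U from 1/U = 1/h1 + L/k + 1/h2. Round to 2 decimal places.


1/U = 1/h1 + L/k + 1/h2
1/U = 1/164 + 0.009/254 + 1/1789
1/U = 0.006097561 + 3.54331e-05 + 0.0005589715
1/U = 0.0066919656
U = 149.43 W/(m^2*K)


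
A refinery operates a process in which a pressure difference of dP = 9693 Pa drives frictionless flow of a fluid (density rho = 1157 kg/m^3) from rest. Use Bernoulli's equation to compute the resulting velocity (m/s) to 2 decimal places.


v = sqrt(2*dP/rho)
v = sqrt(2*9693/1157)
v = sqrt(16.755402)
v = 4.09 m/s


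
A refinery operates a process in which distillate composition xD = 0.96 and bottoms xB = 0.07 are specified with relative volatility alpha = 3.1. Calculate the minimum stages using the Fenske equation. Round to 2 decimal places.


N_min = ln((xD*(1-xB))/(xB*(1-xD))) / ln(alpha)
Numerator inside ln: 0.8928 / 0.0028 = 318.857143
ln(318.857143) = 5.764743
ln(alpha) = ln(3.1) = 1.131402
N_min = 5.764743 / 1.131402 = 5.10


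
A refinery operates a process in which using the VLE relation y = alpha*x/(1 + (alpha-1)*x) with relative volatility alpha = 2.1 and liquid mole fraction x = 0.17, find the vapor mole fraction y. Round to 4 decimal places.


y = alpha*x / (1 + (alpha-1)*x)
y = 2.1*0.17 / (1 + (2.1-1)*0.17)
y = 0.357 / (1 + 0.187)
y = 0.357 / 1.187
y = 0.3008


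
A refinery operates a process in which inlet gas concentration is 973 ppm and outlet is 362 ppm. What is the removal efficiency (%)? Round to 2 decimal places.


Efficiency = (G_in - G_out) / G_in * 100%
Efficiency = (973 - 362) / 973 * 100
Efficiency = 611 / 973 * 100
Efficiency = 62.80%


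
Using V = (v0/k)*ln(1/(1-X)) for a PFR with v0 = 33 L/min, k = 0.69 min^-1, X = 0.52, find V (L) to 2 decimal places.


V = (v0/k) * ln(1/(1-X))
V = (33/0.69) * ln(1/(1-0.52))
V = 47.826087 * ln(2.083333)
V = 47.826087 * 0.733969
V = 35.10 L


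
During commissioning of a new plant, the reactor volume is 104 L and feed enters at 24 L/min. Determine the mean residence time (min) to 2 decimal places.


tau = V / v0
tau = 104 / 24
tau = 4.33 min


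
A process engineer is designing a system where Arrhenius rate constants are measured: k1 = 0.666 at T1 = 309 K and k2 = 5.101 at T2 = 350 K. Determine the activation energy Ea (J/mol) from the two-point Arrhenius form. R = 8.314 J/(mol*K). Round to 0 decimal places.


Ea = R * ln(k2/k1) / (1/T1 - 1/T2)
ln(k2/k1) = ln(5.101/0.666) = 2.0359022
1/T1 - 1/T2 = 1/309 - 1/350 = 0.000379103098
Ea = 8.314 * 2.0359022 / 0.000379103098
Ea = 44649 J/mol


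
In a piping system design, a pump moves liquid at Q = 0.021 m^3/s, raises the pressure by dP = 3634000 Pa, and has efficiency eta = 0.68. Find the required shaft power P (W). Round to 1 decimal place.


P = Q * dP / eta
P = 0.021 * 3634000 / 0.68
P = 76314.0 / 0.68
P = 112226.5 W


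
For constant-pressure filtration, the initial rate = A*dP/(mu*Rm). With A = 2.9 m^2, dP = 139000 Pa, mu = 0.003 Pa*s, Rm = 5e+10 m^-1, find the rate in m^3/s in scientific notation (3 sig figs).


rate = A * dP / (mu * Rm)
rate = 2.9 * 139000 / (0.003 * 5e+10)
rate = 403100.0 / 1.500e+08
rate = 2.69e-03 m^3/s


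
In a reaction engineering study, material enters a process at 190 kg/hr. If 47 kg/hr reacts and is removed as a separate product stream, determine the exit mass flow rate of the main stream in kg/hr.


Steady-state mass balance on the main outlet: F_out = F_in - F_removed
F_out = 190 - 47
F_out = 143 kg/hr


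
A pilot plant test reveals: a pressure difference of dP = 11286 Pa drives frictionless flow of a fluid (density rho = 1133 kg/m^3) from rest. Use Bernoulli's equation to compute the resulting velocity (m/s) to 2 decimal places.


v = sqrt(2*dP/rho)
v = sqrt(2*11286/1133)
v = sqrt(19.92233)
v = 4.46 m/s


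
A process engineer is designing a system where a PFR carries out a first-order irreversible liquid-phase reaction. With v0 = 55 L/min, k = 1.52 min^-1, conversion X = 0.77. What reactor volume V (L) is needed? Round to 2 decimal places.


V = (v0/k) * ln(1/(1-X))
V = (55/1.52) * ln(1/(1-0.77))
V = 36.184211 * ln(4.347826)
V = 36.184211 * 1.469676
V = 53.18 L


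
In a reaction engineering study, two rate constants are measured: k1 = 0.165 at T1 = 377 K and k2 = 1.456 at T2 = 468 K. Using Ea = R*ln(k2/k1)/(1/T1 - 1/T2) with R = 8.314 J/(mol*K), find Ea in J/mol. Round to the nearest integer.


Ea = R * ln(k2/k1) / (1/T1 - 1/T2)
ln(k2/k1) = ln(1.456/0.165) = 2.1775028
1/T1 - 1/T2 = 1/377 - 1/468 = 0.000515767757
Ea = 8.314 * 2.1775028 / 0.000515767757
Ea = 35101 J/mol


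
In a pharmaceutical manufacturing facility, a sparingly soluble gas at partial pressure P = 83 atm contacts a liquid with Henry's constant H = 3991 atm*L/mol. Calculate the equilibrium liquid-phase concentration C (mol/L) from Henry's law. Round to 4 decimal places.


C = P / H
C = 83 / 3991
C = 0.0208 mol/L


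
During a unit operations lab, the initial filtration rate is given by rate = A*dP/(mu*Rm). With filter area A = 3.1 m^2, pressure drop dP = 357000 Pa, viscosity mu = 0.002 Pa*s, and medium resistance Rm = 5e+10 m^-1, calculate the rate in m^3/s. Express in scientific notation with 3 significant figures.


rate = A * dP / (mu * Rm)
rate = 3.1 * 357000 / (0.002 * 5e+10)
rate = 1106700.0 / 1.000e+08
rate = 1.11e-02 m^3/s


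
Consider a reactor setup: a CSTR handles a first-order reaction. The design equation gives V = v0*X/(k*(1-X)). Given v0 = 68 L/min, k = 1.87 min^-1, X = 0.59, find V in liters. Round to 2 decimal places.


V = v0 * X / (k * (1 - X))
V = 68 * 0.59 / (1.87 * (1 - 0.59))
V = 40.12 / (1.87 * 0.41)
V = 40.12 / 0.7667
V = 52.33 L


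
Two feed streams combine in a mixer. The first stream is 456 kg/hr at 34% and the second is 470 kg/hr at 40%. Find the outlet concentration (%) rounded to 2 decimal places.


Mass balance on solute: F1*x1 + F2*x2 = F3*x3
F3 = F1 + F2 = 456 + 470 = 926 kg/hr
x3 = (F1*x1 + F2*x2)/F3
x3 = (456*0.34 + 470*0.4) / 926
x3 = 37.05%


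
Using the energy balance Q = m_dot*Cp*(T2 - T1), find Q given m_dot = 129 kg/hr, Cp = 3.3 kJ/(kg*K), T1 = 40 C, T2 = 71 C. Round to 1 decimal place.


Q = m_dot * Cp * (T2 - T1)
Q = 129 * 3.3 * (71 - 40)
Q = 129 * 3.3 * 31
Q = 13196.7 kJ/hr


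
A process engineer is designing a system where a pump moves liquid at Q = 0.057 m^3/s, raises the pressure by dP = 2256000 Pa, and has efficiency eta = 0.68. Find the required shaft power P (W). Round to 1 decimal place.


P = Q * dP / eta
P = 0.057 * 2256000 / 0.68
P = 128592.0 / 0.68
P = 189105.9 W


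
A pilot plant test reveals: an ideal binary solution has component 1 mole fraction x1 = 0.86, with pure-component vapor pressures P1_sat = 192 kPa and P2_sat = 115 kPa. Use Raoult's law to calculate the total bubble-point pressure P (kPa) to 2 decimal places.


P = x1*P1_sat + x2*P2_sat
x2 = 1 - x1 = 1 - 0.86 = 0.14
P = 0.86*192 + 0.14*115
P = 165.12 + 16.1
P = 181.22 kPa


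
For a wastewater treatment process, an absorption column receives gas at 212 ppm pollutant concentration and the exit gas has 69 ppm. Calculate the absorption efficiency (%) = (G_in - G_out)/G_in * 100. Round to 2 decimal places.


Efficiency = (G_in - G_out) / G_in * 100%
Efficiency = (212 - 69) / 212 * 100
Efficiency = 143 / 212 * 100
Efficiency = 67.45%


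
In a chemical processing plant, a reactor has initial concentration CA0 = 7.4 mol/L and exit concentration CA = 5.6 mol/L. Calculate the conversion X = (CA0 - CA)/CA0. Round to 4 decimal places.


X = (CA0 - CA) / CA0
X = (7.4 - 5.6) / 7.4
X = 1.8 / 7.4
X = 0.2432


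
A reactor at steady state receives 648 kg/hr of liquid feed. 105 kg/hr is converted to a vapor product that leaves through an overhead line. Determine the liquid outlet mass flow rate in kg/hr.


Steady-state mass balance on the main outlet: F_out = F_in - F_removed
F_out = 648 - 105
F_out = 543 kg/hr


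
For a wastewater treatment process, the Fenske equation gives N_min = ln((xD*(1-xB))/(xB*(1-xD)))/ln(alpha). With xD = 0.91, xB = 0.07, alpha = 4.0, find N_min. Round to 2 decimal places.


N_min = ln((xD*(1-xB))/(xB*(1-xD))) / ln(alpha)
Numerator inside ln: 0.8463 / 0.0063 = 134.333333
ln(134.333333) = 4.900324
ln(alpha) = ln(4.0) = 1.386294
N_min = 4.900324 / 1.386294 = 3.53


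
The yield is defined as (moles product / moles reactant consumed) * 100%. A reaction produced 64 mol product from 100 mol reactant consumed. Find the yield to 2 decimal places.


Yield = (moles product / moles consumed) * 100%
Yield = (64 / 100) * 100
Yield = 0.64 * 100
Yield = 64.00%


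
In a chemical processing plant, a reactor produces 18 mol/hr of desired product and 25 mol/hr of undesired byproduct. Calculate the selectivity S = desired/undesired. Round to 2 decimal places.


S = desired product rate / undesired product rate
S = 18 / 25
S = 0.72


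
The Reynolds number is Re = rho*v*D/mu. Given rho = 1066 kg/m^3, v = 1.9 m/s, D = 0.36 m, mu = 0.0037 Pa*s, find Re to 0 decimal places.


Re = rho * v * D / mu
Re = 1066 * 1.9 * 0.36 / 0.0037
Re = 729.144 / 0.0037
Re = 197066


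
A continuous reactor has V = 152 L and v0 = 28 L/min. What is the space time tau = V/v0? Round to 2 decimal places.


tau = V / v0
tau = 152 / 28
tau = 5.43 min


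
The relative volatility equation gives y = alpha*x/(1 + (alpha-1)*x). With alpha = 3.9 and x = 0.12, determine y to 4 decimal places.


y = alpha*x / (1 + (alpha-1)*x)
y = 3.9*0.12 / (1 + (3.9-1)*0.12)
y = 0.468 / (1 + 0.348)
y = 0.468 / 1.348
y = 0.3472


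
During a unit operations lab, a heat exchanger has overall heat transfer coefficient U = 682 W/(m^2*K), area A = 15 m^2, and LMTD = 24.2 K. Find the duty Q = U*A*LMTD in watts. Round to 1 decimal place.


Q = U * A * LMTD
Q = 682 * 15 * 24.2
Q = 247566.0 W


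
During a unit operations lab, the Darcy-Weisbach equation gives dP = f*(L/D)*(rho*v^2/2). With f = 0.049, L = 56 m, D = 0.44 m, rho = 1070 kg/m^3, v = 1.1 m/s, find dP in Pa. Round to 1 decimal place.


dP = f * (L/D) * (rho*v^2/2)
dP = 0.049 * (56/0.44) * (1070*1.1^2/2)
L/D = 127.27272727
rho*v^2/2 = 1070*1.21/2 = 647.35
dP = 0.049 * 127.27272727 * 647.35
dP = 4037.1 Pa


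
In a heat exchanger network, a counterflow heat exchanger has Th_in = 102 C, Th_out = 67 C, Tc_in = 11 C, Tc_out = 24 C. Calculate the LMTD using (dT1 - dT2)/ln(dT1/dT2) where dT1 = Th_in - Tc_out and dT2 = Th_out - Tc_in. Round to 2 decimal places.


dT1 = Th_in - Tc_out = 102 - 24 = 78
dT2 = Th_out - Tc_in = 67 - 11 = 56
LMTD = (dT1 - dT2) / ln(dT1/dT2)
LMTD = (78 - 56) / ln(78/56)
LMTD = 66.39 K


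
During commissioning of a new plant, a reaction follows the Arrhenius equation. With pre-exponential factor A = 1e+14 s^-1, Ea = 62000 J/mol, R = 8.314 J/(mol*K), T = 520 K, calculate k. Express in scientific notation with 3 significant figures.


k = A * exp(-Ea/(R*T))
k = 1e+14 * exp(-62000 / (8.314 * 520))
k = 1e+14 * exp(-14.340963)
k = 5.91e+07


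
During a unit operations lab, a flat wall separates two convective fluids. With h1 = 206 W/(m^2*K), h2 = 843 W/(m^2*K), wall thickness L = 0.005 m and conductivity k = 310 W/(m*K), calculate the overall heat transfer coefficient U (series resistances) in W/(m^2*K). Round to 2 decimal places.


1/U = 1/h1 + L/k + 1/h2
1/U = 1/206 + 0.005/310 + 1/843
1/U = 0.0048543689 + 1.6129e-05 + 0.0011862396
1/U = 0.0060567375
U = 165.11 W/(m^2*K)


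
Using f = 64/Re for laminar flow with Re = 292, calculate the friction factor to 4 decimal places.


f = 64 / Re
f = 64 / 292
f = 0.2192


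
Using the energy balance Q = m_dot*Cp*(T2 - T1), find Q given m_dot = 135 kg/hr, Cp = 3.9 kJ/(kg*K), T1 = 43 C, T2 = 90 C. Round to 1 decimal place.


Q = m_dot * Cp * (T2 - T1)
Q = 135 * 3.9 * (90 - 43)
Q = 135 * 3.9 * 47
Q = 24745.5 kJ/hr


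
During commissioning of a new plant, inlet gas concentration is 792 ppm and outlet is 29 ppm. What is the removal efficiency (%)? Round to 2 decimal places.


Efficiency = (G_in - G_out) / G_in * 100%
Efficiency = (792 - 29) / 792 * 100
Efficiency = 763 / 792 * 100
Efficiency = 96.34%


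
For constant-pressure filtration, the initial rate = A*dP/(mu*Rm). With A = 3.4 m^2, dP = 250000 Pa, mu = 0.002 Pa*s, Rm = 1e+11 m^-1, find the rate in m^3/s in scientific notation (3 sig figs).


rate = A * dP / (mu * Rm)
rate = 3.4 * 250000 / (0.002 * 1e+11)
rate = 850000.0 / 2.000e+08
rate = 4.25e-03 m^3/s


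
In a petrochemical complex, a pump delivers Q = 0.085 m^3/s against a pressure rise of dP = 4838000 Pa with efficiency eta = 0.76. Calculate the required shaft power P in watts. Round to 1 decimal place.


P = Q * dP / eta
P = 0.085 * 4838000 / 0.76
P = 411230.0 / 0.76
P = 541092.1 W


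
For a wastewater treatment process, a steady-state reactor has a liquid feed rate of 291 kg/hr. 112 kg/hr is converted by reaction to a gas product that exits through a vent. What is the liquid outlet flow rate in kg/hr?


Steady-state mass balance on the main outlet: F_out = F_in - F_removed
F_out = 291 - 112
F_out = 179 kg/hr


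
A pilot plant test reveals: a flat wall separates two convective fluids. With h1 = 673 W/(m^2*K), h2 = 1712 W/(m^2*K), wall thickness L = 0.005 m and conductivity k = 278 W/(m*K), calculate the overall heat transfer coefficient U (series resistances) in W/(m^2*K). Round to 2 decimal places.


1/U = 1/h1 + L/k + 1/h2
1/U = 1/673 + 0.005/278 + 1/1712
1/U = 0.0014858841 + 1.79856e-05 + 0.0005841121
1/U = 0.0020879818
U = 478.93 W/(m^2*K)


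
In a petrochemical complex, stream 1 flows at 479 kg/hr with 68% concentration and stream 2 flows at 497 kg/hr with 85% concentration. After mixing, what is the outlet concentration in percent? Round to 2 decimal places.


Mass balance on solute: F1*x1 + F2*x2 = F3*x3
F3 = F1 + F2 = 479 + 497 = 976 kg/hr
x3 = (F1*x1 + F2*x2)/F3
x3 = (479*0.68 + 497*0.85) / 976
x3 = 76.66%


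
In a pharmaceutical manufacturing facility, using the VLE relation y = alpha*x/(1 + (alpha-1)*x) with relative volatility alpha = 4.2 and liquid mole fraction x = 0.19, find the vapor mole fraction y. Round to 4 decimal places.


y = alpha*x / (1 + (alpha-1)*x)
y = 4.2*0.19 / (1 + (4.2-1)*0.19)
y = 0.798 / (1 + 0.608)
y = 0.798 / 1.608
y = 0.4963


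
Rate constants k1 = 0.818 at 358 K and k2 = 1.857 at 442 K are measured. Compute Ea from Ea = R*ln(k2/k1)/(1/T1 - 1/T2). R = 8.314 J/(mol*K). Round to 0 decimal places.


Ea = R * ln(k2/k1) / (1/T1 - 1/T2)
ln(k2/k1) = ln(1.857/0.818) = 0.8198552
1/T1 - 1/T2 = 1/358 - 1/442 = 0.00053085265
Ea = 8.314 * 0.8198552 / 0.00053085265
Ea = 12840 J/mol


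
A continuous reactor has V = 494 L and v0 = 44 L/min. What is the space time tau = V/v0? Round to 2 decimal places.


tau = V / v0
tau = 494 / 44
tau = 11.23 min


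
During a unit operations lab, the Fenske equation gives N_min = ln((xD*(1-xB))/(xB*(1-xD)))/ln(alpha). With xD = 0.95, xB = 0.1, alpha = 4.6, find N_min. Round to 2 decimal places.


N_min = ln((xD*(1-xB))/(xB*(1-xD))) / ln(alpha)
Numerator inside ln: 0.855 / 0.005 = 171.0
ln(171.0) = 5.141664
ln(alpha) = ln(4.6) = 1.526056
N_min = 5.141664 / 1.526056 = 3.37


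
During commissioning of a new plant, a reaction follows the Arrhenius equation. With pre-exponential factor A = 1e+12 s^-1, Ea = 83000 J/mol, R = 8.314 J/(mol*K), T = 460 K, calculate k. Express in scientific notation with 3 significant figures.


k = A * exp(-Ea/(R*T))
k = 1e+12 * exp(-83000 / (8.314 * 460))
k = 1e+12 * exp(-21.702524)
k = 3.76e+02


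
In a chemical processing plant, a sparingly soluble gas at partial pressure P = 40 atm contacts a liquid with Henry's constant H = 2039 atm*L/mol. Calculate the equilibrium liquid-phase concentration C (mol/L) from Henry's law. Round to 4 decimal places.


C = P / H
C = 40 / 2039
C = 0.0196 mol/L


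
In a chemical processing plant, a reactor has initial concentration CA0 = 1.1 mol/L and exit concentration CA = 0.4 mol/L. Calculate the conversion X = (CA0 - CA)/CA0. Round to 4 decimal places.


X = (CA0 - CA) / CA0
X = (1.1 - 0.4) / 1.1
X = 0.7 / 1.1
X = 0.6364


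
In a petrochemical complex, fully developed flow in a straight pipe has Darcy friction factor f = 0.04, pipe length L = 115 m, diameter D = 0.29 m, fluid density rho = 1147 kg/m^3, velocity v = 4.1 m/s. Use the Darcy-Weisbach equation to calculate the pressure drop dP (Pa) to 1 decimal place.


dP = f * (L/D) * (rho*v^2/2)
dP = 0.04 * (115/0.29) * (1147*4.1^2/2)
L/D = 396.55172414
rho*v^2/2 = 1147*16.81/2 = 9640.535
dP = 0.04 * 396.55172414 * 9640.535
dP = 152918.8 Pa


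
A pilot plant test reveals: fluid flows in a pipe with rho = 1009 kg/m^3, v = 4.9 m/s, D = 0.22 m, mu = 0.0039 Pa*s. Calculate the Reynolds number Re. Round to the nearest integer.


Re = rho * v * D / mu
Re = 1009 * 4.9 * 0.22 / 0.0039
Re = 1087.702 / 0.0039
Re = 278898


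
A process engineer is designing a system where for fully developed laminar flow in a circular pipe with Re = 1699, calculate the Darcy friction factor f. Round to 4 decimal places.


f = 64 / Re
f = 64 / 1699
f = 0.0377


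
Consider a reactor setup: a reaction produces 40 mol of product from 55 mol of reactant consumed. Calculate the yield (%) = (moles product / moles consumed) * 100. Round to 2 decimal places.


Yield = (moles product / moles consumed) * 100%
Yield = (40 / 55) * 100
Yield = 0.7273 * 100
Yield = 72.73%


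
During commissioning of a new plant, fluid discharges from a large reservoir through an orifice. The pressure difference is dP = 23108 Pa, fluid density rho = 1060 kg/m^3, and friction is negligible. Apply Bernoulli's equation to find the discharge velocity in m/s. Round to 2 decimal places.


v = sqrt(2*dP/rho)
v = sqrt(2*23108/1060)
v = sqrt(43.6)
v = 6.60 m/s


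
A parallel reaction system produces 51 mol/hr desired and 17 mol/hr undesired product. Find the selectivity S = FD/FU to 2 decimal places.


S = desired product rate / undesired product rate
S = 51 / 17
S = 3.00


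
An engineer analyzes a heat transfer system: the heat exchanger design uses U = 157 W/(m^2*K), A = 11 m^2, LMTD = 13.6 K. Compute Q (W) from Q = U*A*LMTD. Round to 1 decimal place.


Q = U * A * LMTD
Q = 157 * 11 * 13.6
Q = 23487.2 W


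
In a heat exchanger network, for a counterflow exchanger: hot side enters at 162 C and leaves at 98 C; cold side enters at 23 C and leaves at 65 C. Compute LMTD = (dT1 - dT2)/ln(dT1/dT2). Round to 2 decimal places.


dT1 = Th_in - Tc_out = 162 - 65 = 97
dT2 = Th_out - Tc_in = 98 - 23 = 75
LMTD = (dT1 - dT2) / ln(dT1/dT2)
LMTD = (97 - 75) / ln(97/75)
LMTD = 85.53 K


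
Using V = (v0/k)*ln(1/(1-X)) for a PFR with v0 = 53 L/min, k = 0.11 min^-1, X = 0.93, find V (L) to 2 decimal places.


V = (v0/k) * ln(1/(1-X))
V = (53/0.11) * ln(1/(1-0.93))
V = 481.818182 * ln(14.285714)
V = 481.818182 * 2.65926
V = 1281.28 L


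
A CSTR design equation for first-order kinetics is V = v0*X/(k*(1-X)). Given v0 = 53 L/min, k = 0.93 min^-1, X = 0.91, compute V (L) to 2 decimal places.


V = v0 * X / (k * (1 - X))
V = 53 * 0.91 / (0.93 * (1 - 0.91))
V = 48.23 / (0.93 * 0.09)
V = 48.23 / 0.0837
V = 576.22 L


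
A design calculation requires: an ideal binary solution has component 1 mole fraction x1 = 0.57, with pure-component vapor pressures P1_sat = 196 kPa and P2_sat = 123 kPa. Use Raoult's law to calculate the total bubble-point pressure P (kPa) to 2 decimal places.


P = x1*P1_sat + x2*P2_sat
x2 = 1 - x1 = 1 - 0.57 = 0.43
P = 0.57*196 + 0.43*123
P = 111.72 + 52.89
P = 164.61 kPa


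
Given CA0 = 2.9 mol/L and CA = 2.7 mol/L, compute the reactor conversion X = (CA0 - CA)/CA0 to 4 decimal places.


X = (CA0 - CA) / CA0
X = (2.9 - 2.7) / 2.9
X = 0.2 / 2.9
X = 0.0690


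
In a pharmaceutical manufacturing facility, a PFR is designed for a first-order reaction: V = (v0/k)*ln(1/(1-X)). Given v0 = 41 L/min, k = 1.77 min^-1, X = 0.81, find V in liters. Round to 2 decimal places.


V = (v0/k) * ln(1/(1-X))
V = (41/1.77) * ln(1/(1-0.81))
V = 23.163842 * ln(5.263158)
V = 23.163842 * 1.660731
V = 38.47 L


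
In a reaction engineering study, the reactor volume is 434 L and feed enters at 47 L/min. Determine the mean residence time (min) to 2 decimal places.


tau = V / v0
tau = 434 / 47
tau = 9.23 min


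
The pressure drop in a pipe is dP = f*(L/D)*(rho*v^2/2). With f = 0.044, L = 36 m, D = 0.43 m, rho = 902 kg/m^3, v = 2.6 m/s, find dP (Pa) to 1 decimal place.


dP = f * (L/D) * (rho*v^2/2)
dP = 0.044 * (36/0.43) * (902*2.6^2/2)
L/D = 83.72093023
rho*v^2/2 = 902*6.76/2 = 3048.76
dP = 0.044 * 83.72093023 * 3048.76
dP = 11230.8 Pa


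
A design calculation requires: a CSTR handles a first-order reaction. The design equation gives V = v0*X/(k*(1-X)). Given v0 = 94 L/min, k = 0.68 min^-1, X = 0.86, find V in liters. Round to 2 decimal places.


V = v0 * X / (k * (1 - X))
V = 94 * 0.86 / (0.68 * (1 - 0.86))
V = 80.84 / (0.68 * 0.14)
V = 80.84 / 0.0952
V = 849.16 L


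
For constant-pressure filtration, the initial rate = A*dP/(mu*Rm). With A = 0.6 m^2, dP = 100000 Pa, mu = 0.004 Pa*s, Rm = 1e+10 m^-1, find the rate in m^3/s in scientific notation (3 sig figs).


rate = A * dP / (mu * Rm)
rate = 0.6 * 100000 / (0.004 * 1e+10)
rate = 60000.0 / 4.000e+07
rate = 1.50e-03 m^3/s


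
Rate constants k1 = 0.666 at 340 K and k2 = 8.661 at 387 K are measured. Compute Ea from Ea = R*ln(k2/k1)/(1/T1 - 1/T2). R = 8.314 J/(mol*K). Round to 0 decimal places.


Ea = R * ln(k2/k1) / (1/T1 - 1/T2)
ln(k2/k1) = ln(8.661/0.666) = 2.5652958
1/T1 - 1/T2 = 1/340 - 1/387 = 0.000357197142
Ea = 8.314 * 2.5652958 / 0.000357197142
Ea = 59709 J/mol


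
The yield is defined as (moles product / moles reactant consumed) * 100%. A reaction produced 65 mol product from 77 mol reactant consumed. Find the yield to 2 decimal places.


Yield = (moles product / moles consumed) * 100%
Yield = (65 / 77) * 100
Yield = 0.8442 * 100
Yield = 84.42%


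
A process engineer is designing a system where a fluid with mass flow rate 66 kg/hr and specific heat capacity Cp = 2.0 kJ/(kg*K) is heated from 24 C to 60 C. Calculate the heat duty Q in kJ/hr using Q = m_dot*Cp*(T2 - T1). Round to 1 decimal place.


Q = m_dot * Cp * (T2 - T1)
Q = 66 * 2.0 * (60 - 24)
Q = 66 * 2.0 * 36
Q = 4752.0 kJ/hr


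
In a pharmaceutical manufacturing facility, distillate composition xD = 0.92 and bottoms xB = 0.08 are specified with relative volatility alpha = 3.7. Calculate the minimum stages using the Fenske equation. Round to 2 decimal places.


N_min = ln((xD*(1-xB))/(xB*(1-xD))) / ln(alpha)
Numerator inside ln: 0.8464 / 0.0064 = 132.25
ln(132.25) = 4.884694
ln(alpha) = ln(3.7) = 1.308333
N_min = 4.884694 / 1.308333 = 3.73


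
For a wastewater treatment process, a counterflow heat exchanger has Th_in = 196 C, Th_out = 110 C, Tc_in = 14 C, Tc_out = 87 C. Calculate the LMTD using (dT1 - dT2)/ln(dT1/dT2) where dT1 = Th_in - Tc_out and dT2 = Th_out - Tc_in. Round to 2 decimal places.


dT1 = Th_in - Tc_out = 196 - 87 = 109
dT2 = Th_out - Tc_in = 110 - 14 = 96
LMTD = (dT1 - dT2) / ln(dT1/dT2)
LMTD = (109 - 96) / ln(109/96)
LMTD = 102.36 K


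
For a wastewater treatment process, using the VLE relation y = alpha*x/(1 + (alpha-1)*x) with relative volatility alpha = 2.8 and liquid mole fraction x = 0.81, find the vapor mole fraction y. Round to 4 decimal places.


y = alpha*x / (1 + (alpha-1)*x)
y = 2.8*0.81 / (1 + (2.8-1)*0.81)
y = 2.268 / (1 + 1.458)
y = 2.268 / 2.458
y = 0.9227


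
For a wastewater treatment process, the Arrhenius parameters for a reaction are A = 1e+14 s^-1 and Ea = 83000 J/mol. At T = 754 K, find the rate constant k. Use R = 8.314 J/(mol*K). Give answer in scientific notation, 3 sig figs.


k = A * exp(-Ea/(R*T))
k = 1e+14 * exp(-83000 / (8.314 * 754))
k = 1e+14 * exp(-13.240266)
k = 1.78e+08


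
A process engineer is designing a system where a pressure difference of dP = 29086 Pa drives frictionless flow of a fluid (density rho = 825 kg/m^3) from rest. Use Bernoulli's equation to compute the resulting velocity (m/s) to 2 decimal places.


v = sqrt(2*dP/rho)
v = sqrt(2*29086/825)
v = sqrt(70.511515)
v = 8.40 m/s


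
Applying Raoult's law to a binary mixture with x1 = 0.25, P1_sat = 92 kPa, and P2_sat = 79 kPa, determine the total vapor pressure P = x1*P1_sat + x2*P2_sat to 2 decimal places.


P = x1*P1_sat + x2*P2_sat
x2 = 1 - x1 = 1 - 0.25 = 0.75
P = 0.25*92 + 0.75*79
P = 23.0 + 59.25
P = 82.25 kPa


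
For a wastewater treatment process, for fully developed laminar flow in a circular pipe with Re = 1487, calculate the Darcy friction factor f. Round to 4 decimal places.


f = 64 / Re
f = 64 / 1487
f = 0.0430


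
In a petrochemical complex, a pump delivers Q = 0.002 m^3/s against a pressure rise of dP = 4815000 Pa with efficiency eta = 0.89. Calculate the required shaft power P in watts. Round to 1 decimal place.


P = Q * dP / eta
P = 0.002 * 4815000 / 0.89
P = 9630.0 / 0.89
P = 10820.2 W


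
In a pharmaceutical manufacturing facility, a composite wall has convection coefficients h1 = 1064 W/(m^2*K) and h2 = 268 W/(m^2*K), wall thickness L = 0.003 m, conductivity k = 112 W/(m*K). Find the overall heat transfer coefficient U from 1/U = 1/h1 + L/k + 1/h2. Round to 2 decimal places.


1/U = 1/h1 + L/k + 1/h2
1/U = 1/1064 + 0.003/112 + 1/268
1/U = 0.0009398496 + 2.67857e-05 + 0.0037313433
1/U = 0.0046979786
U = 212.86 W/(m^2*K)


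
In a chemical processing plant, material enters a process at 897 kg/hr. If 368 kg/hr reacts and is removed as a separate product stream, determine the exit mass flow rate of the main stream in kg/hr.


Steady-state mass balance on the main outlet: F_out = F_in - F_removed
F_out = 897 - 368
F_out = 529 kg/hr


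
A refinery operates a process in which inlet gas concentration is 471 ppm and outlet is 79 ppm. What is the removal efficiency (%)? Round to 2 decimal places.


Efficiency = (G_in - G_out) / G_in * 100%
Efficiency = (471 - 79) / 471 * 100
Efficiency = 392 / 471 * 100
Efficiency = 83.23%


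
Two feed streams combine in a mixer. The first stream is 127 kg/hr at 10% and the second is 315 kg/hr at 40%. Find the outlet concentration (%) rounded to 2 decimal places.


Mass balance on solute: F1*x1 + F2*x2 = F3*x3
F3 = F1 + F2 = 127 + 315 = 442 kg/hr
x3 = (F1*x1 + F2*x2)/F3
x3 = (127*0.1 + 315*0.4) / 442
x3 = 31.38%


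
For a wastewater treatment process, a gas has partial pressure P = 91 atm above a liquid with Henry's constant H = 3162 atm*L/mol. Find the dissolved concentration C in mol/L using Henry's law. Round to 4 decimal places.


C = P / H
C = 91 / 3162
C = 0.0288 mol/L


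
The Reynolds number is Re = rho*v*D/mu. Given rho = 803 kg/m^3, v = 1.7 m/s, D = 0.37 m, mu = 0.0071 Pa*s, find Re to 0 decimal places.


Re = rho * v * D / mu
Re = 803 * 1.7 * 0.37 / 0.0071
Re = 505.087 / 0.0071
Re = 71139


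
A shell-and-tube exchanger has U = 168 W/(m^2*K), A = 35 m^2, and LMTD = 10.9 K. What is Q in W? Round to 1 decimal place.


Q = U * A * LMTD
Q = 168 * 35 * 10.9
Q = 64092.0 W


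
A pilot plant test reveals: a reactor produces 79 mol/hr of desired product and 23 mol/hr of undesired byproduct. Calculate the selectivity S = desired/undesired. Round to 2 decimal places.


S = desired product rate / undesired product rate
S = 79 / 23
S = 3.43


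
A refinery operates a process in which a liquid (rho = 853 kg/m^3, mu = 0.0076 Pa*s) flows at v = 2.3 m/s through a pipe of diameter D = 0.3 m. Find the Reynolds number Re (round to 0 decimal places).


Re = rho * v * D / mu
Re = 853 * 2.3 * 0.3 / 0.0076
Re = 588.57 / 0.0076
Re = 77443


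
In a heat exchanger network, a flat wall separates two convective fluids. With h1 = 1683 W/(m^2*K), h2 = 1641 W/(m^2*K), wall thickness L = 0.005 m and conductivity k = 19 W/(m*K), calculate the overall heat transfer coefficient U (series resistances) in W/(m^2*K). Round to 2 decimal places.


1/U = 1/h1 + L/k + 1/h2
1/U = 1/1683 + 0.005/19 + 1/1641
1/U = 0.0005941771 + 0.0002631579 + 0.0006093845
1/U = 0.0014667195
U = 681.79 W/(m^2*K)


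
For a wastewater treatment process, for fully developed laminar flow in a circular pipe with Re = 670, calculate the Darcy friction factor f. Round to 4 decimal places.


f = 64 / Re
f = 64 / 670
f = 0.0955


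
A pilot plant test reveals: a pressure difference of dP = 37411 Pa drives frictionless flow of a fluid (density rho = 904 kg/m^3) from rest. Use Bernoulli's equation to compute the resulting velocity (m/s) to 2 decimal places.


v = sqrt(2*dP/rho)
v = sqrt(2*37411/904)
v = sqrt(82.767699)
v = 9.10 m/s


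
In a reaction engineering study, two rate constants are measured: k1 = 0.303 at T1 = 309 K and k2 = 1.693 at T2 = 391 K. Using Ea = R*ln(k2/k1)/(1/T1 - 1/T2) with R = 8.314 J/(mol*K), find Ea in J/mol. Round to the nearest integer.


Ea = R * ln(k2/k1) / (1/T1 - 1/T2)
ln(k2/k1) = ln(1.693/0.303) = 1.7205246
1/T1 - 1/T2 = 1/309 - 1/391 = 0.000678701198
Ea = 8.314 * 1.7205246 / 0.000678701198
Ea = 21076 J/mol


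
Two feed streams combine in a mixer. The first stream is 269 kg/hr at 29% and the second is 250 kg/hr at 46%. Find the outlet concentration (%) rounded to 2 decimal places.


Mass balance on solute: F1*x1 + F2*x2 = F3*x3
F3 = F1 + F2 = 269 + 250 = 519 kg/hr
x3 = (F1*x1 + F2*x2)/F3
x3 = (269*0.29 + 250*0.46) / 519
x3 = 37.19%


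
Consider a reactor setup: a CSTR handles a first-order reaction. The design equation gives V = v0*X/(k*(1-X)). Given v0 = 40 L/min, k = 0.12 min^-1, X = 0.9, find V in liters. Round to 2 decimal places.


V = v0 * X / (k * (1 - X))
V = 40 * 0.9 / (0.12 * (1 - 0.9))
V = 36.0 / (0.12 * 0.1)
V = 36.0 / 0.012
V = 3000.00 L


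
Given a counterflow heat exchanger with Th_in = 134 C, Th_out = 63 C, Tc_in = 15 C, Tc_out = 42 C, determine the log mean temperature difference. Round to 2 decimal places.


dT1 = Th_in - Tc_out = 134 - 42 = 92
dT2 = Th_out - Tc_in = 63 - 15 = 48
LMTD = (dT1 - dT2) / ln(dT1/dT2)
LMTD = (92 - 48) / ln(92/48)
LMTD = 67.63 K


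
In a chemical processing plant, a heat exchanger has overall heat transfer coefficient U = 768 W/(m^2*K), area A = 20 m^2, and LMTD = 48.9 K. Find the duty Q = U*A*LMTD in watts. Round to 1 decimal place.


Q = U * A * LMTD
Q = 768 * 20 * 48.9
Q = 751104.0 W


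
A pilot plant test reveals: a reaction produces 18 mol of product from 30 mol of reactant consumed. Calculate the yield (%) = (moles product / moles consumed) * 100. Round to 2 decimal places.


Yield = (moles product / moles consumed) * 100%
Yield = (18 / 30) * 100
Yield = 0.6 * 100
Yield = 60.00%


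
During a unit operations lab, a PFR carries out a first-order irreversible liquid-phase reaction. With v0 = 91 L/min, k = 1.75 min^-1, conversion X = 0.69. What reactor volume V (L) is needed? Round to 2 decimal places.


V = (v0/k) * ln(1/(1-X))
V = (91/1.75) * ln(1/(1-0.69))
V = 52.0 * ln(3.225806)
V = 52.0 * 1.171183
V = 60.90 L


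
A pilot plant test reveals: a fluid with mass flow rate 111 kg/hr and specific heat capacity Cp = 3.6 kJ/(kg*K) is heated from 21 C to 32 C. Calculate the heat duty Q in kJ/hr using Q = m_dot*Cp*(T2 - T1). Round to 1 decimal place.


Q = m_dot * Cp * (T2 - T1)
Q = 111 * 3.6 * (32 - 21)
Q = 111 * 3.6 * 11
Q = 4395.6 kJ/hr


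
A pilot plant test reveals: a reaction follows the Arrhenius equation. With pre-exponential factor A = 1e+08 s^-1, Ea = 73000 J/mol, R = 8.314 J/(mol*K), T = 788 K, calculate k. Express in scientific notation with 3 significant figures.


k = A * exp(-Ea/(R*T))
k = 1e+08 * exp(-73000 / (8.314 * 788))
k = 1e+08 * exp(-11.142602)
k = 1.45e+03


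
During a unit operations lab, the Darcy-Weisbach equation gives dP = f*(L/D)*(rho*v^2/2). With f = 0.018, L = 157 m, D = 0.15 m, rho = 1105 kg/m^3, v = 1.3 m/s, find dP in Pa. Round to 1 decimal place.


dP = f * (L/D) * (rho*v^2/2)
dP = 0.018 * (157/0.15) * (1105*1.3^2/2)
L/D = 1046.66666667
rho*v^2/2 = 1105*1.69/2 = 933.725
dP = 0.018 * 1046.66666667 * 933.725
dP = 17591.4 Pa


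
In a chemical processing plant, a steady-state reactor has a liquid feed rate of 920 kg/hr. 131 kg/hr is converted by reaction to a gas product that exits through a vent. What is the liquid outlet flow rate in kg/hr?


Steady-state mass balance on the main outlet: F_out = F_in - F_removed
F_out = 920 - 131
F_out = 789 kg/hr


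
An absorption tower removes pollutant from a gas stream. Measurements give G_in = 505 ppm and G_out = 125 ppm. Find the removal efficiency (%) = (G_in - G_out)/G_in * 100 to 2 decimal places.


Efficiency = (G_in - G_out) / G_in * 100%
Efficiency = (505 - 125) / 505 * 100
Efficiency = 380 / 505 * 100
Efficiency = 75.25%


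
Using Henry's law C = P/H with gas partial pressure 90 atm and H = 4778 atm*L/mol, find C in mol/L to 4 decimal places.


C = P / H
C = 90 / 4778
C = 0.0188 mol/L


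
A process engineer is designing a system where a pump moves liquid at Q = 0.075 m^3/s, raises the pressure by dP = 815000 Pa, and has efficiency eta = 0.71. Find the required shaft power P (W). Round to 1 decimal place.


P = Q * dP / eta
P = 0.075 * 815000 / 0.71
P = 61125.0 / 0.71
P = 86091.5 W


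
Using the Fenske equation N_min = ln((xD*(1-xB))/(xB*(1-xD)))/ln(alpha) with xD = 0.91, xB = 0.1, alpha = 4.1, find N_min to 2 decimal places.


N_min = ln((xD*(1-xB))/(xB*(1-xD))) / ln(alpha)
Numerator inside ln: 0.819 / 0.009 = 91.0
ln(91.0) = 4.51086
ln(alpha) = ln(4.1) = 1.410987
N_min = 4.51086 / 1.410987 = 3.20


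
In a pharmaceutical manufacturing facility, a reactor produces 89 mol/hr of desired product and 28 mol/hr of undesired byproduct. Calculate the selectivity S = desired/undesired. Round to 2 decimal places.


S = desired product rate / undesired product rate
S = 89 / 28
S = 3.18


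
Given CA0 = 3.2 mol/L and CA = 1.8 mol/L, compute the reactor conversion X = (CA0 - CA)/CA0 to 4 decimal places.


X = (CA0 - CA) / CA0
X = (3.2 - 1.8) / 3.2
X = 1.4 / 3.2
X = 0.4375


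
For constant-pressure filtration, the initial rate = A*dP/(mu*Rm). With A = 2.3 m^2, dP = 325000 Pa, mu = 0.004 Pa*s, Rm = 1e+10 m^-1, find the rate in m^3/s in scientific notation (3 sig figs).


rate = A * dP / (mu * Rm)
rate = 2.3 * 325000 / (0.004 * 1e+10)
rate = 747500.0 / 4.000e+07
rate = 1.87e-02 m^3/s


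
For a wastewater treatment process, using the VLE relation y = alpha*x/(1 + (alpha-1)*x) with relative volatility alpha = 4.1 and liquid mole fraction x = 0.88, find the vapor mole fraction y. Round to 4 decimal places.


y = alpha*x / (1 + (alpha-1)*x)
y = 4.1*0.88 / (1 + (4.1-1)*0.88)
y = 3.608 / (1 + 2.728)
y = 3.608 / 3.728
y = 0.9678


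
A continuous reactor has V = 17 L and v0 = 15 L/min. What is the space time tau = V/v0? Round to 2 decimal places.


tau = V / v0
tau = 17 / 15
tau = 1.13 min


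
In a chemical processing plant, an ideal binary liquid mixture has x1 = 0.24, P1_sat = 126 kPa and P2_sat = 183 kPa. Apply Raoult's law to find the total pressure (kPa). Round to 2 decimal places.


P = x1*P1_sat + x2*P2_sat
x2 = 1 - x1 = 1 - 0.24 = 0.76
P = 0.24*126 + 0.76*183
P = 30.24 + 139.08
P = 169.32 kPa


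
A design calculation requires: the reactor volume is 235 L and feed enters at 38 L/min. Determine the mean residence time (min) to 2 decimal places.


tau = V / v0
tau = 235 / 38
tau = 6.18 min


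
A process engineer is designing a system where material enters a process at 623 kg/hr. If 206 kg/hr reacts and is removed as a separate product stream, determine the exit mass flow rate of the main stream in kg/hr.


Steady-state mass balance on the main outlet: F_out = F_in - F_removed
F_out = 623 - 206
F_out = 417 kg/hr


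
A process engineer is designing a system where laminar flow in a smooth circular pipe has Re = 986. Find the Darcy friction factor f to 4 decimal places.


f = 64 / Re
f = 64 / 986
f = 0.0649


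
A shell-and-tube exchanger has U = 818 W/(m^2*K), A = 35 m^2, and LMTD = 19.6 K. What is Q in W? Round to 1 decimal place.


Q = U * A * LMTD
Q = 818 * 35 * 19.6
Q = 561148.0 W


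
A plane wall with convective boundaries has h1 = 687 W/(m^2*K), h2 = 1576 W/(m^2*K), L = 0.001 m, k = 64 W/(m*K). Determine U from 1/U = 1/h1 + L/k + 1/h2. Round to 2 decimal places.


1/U = 1/h1 + L/k + 1/h2
1/U = 1/687 + 0.001/64 + 1/1576
1/U = 0.0014556041 + 1.5625e-05 + 0.0006345178
1/U = 0.0021057469
U = 474.89 W/(m^2*K)


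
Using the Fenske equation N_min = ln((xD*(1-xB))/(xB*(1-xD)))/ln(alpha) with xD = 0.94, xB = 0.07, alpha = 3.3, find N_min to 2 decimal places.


N_min = ln((xD*(1-xB))/(xB*(1-xD))) / ln(alpha)
Numerator inside ln: 0.8742 / 0.0042 = 208.142857
ln(208.142857) = 5.338225
ln(alpha) = ln(3.3) = 1.193922
N_min = 5.338225 / 1.193922 = 4.47


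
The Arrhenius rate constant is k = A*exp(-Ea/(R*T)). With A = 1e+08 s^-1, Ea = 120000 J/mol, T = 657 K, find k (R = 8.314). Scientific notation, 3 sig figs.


k = A * exp(-Ea/(R*T))
k = 1e+08 * exp(-120000 / (8.314 * 657))
k = 1e+08 * exp(-21.968776)
k = 2.88e-02


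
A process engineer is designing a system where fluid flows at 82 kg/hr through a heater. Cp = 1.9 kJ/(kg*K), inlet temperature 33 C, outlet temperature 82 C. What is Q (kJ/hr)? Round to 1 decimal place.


Q = m_dot * Cp * (T2 - T1)
Q = 82 * 1.9 * (82 - 33)
Q = 82 * 1.9 * 49
Q = 7634.2 kJ/hr


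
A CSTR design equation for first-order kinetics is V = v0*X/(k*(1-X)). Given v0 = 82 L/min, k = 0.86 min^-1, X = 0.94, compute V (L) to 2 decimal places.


V = v0 * X / (k * (1 - X))
V = 82 * 0.94 / (0.86 * (1 - 0.94))
V = 77.08 / (0.86 * 0.06)
V = 77.08 / 0.0516
V = 1493.80 L


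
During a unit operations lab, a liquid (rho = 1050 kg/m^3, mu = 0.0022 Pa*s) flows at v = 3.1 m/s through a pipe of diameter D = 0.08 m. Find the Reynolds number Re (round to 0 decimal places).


Re = rho * v * D / mu
Re = 1050 * 3.1 * 0.08 / 0.0022
Re = 260.4 / 0.0022
Re = 118364


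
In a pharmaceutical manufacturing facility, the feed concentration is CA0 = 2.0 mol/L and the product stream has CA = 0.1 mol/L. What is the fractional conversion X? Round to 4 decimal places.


X = (CA0 - CA) / CA0
X = (2.0 - 0.1) / 2.0
X = 1.9 / 2.0
X = 0.9500
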